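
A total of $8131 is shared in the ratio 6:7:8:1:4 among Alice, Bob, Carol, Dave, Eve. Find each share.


Total parts = 6 + 7 + 8 + 1 + 4 = 26
Alice: 8131 × 6/26 = 1876.38
Bob: 8131 × 7/26 = 2189.12
Carol: 8131 × 8/26 = 2501.85
Dave: 8131 × 1/26 = 312.73
Eve: 8131 × 4/26 = 1250.92
= Alice: $1876.38, Bob: $2189.12, Carol: $2501.85, Dave: $312.73, Eve: $1250.92

Alice: $1876.38, Bob: $2189.12, Carol: $2501.85, Dave: $312.73, Eve: $1250.92


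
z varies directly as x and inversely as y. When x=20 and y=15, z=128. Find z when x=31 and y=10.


z = k·x/y
Solve for k using the known point: k = z·y/x = 128×15/20 = 1920/20 = 96.0000
Now evaluate at x=31, y=10:
z = k × 31 / 10 = (1920 × 31) / (20 × 10) = 59520/200
= 297.6000

297.6000


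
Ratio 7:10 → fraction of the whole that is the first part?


Total parts = 7 + 10 = 17
First part: 7/17 = 7/17
= 7/17

7/17


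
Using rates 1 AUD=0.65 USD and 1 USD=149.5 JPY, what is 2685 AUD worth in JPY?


Step 1: 2685 AUD × 0.65 = 1745.25 USD
Step 2: 1745.25 USD × 149.5 = 260914.88 JPY
Implied rate AUD→JPY = 0.65 × 149.5 = 97.1750
= 260914.88 JPY

260914.88 JPY


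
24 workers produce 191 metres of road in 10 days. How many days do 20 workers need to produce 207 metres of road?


Days ∝ work / workers, so d₂ = d₁ × (m₁/m₂) × (w₂/w₁)
Workers factor (inverse): 24/20 = 1.2000
Work factor (direct): 207/191 ≈ 1.0838
d₂ = 10 × 24/20 × 207/191 = (10 × 24 × 207) / (20 × 191) = 49680/3820
≈ 13.01 days

13.01 days


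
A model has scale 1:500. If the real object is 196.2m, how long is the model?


Model size = real / scale
= 196.2 / 500
= 0.3924 m

0.3924 m


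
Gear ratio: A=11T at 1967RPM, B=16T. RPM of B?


Gear ratio = 11:16 = 11:16
RPM_B = RPM_A × (teeth_A / teeth_B)
= 1967 × (11/16)
= 1352.3 RPM

1352.3 RPM


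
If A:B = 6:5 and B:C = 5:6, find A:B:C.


Match B: multiply A:B by 5 → 30:25
Multiply B:C by 5 → 25:30
Combined: 30:25:30
GCD = 5
= 6:5:6

6:5:6


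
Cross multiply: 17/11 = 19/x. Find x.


Cross multiply: 17 × x = 11 × 19
17x = 209
x = 209 / 17
= 12.29

12.29


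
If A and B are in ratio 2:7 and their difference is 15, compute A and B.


Let A = 2k, B = 7k.
7k - 2k = 15
5k = 15 → k = 15/5 = 3
A = 2×3 = 6, B = 7×3 = 21
= A = 6, B = 21

A = 6, B = 21


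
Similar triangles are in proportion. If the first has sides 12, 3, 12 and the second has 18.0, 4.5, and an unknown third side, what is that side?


Scale factor = 18.0/12 = 1.5
Missing side = 12 × 1.5
= 18.0

18.0


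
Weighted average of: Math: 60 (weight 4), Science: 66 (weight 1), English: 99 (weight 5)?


Numerator = 60×4 + 66×1 + 99×5
= 240 + 66 + 495
= 801
Total weight = 10
Weighted avg = 801/10
= 80.10

80.10


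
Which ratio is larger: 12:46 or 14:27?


12/46 = 0.2609
14/27 = 0.5185
0.2609 < 0.5185, so 12:46 is less
= 14:27

14:27


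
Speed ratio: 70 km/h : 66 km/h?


Ratio = 70:66
GCD = 2
Simplified = 35:33
Time ratio (same distance) = 33:35
Speed ratio = 35:33

35:33


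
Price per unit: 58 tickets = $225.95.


Unit rate = total / quantity
= 225.95 / 58
= $3.90 per unit

$3.90 per unit


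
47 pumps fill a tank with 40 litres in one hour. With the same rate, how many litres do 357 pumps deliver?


Direct proportion: y/x = constant
k = 40/47 ≈ 0.8511
y₂ = k × 357 = 40 × 357 / 47 = 14280/47
≈ 303.83

303.83


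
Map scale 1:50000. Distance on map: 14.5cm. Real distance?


Real distance = map distance × scale
= 14.5cm × 50000
= 725000 cm = 7250.0 m
= 7.250 km

7.250 km


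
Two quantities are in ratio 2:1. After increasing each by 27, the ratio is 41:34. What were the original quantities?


Let A = 2k, B = 1k.
(2k + 27) / (1k + 27) = 41/34
Cross-multiply: 34(2k + 27) = 41(1k + 27)
68k + 918 = 41k + 1107
68k - 41k = 1107 - 918
27k = 189
k = 189/27 = 7
A = 2×7 = 14, B = 1×7 = 7
= A = 14, B = 7

A = 14, B = 7


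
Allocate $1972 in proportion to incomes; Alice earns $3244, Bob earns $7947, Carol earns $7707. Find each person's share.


Total income = 3244 + 7947 + 7707 = $18898
Alice: $1972 × 3244/18898 = $338.51
Bob: $1972 × 7947/18898 = $829.27
Carol: $1972 × 7707/18898 = $804.22
= Alice: $338.51, Bob: $829.27, Carol: $804.22

Alice: $338.51, Bob: $829.27, Carol: $804.22


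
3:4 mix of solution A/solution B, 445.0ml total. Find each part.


Total parts = 3 + 4 = 7
solution A: 445.0 × 3/7 = 190.7ml
solution B: 445.0 × 4/7 = 254.3ml
= 190.7ml and 254.3ml

190.7ml and 254.3ml


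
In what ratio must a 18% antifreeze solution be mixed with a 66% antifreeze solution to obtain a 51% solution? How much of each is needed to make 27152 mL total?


Let x parts of 18% mix with y parts of 66%.
18x + 66y = 51(x + y)
18x + 66y = 51x + 51y
x(18 - 51) = y(51 - 66)
x/y = (66 - 51)/(51 - 18) = 15/33
Simplify: 5:11
Total parts = 16; one part = 27152/16 = 1697.00 mL
18% solution: 5×1697.00 = 8485.00 mL
66% solution: 11×1697.00 = 18667.00 mL
= ratio 5:11; 8485.00 mL and 18667.00 mL

ratio 5:11; 8485.00 mL and 18667.00 mL


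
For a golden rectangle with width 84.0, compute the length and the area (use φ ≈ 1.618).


φ = (1 + √5) / 2 ≈ 1.618
Length = width × φ = 84.0 × 1.618 = 135.912
≈ 135.91
Area = width × length = 84.0 × 135.912 = 11416.608 ≈ 11416.61
= Length: 135.91, Area: 11416.61

Length: 135.91, Area: 11416.61


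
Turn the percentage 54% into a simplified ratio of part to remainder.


54% means 54 parts out of 100; remainder = 46
Part : remainder = 54:46
GCD = 2
= 27:23

27:23


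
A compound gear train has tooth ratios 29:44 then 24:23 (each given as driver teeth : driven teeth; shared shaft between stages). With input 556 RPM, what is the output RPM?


Stage 1: RPM_B = RPM_A × t_A/t_B = 556 × 29/44 = 16124/44 ≈ 366.45
B and C share a shaft → RPM_C = RPM_B
Stage 2: RPM_D = RPM_C × t_C/t_D = RPM_A × (t_A×t_C)/(t_B×t_D)
Overall ratio = (29×24)/(44×23) = 696/1012
RPM_D = 556 × 696/1012 = 386976/1012
≈ 382.39 RPM

382.39 RPM


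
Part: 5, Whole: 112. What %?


Percentage = (part / whole) × 100
= (5 / 112) × 100
≈ 4.46%

4.46%


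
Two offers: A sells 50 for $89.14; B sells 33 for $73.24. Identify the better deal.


Deal A: $89.14/50 = $1.7828/unit
Deal B: $73.24/33 = $2.2194/unit
A is cheaper per unit
= Deal A

Deal A


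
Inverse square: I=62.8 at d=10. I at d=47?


I₁d₁² = I₂d₂²
I₂ = I₁ × (d₁/d₂)²
= 62.8 × (10/47)²
= 62.8 × 100/2209
= 6280/2209
≈ 2.8429

2.8429


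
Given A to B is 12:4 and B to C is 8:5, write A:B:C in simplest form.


Match B: multiply A:B by 8 → 96:32
Multiply B:C by 4 → 32:20
Combined: 96:32:20
GCD = 4
= 24:8:5

24:8:5


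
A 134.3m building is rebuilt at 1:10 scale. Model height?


Model size = real / scale
= 134.3 / 10
= 13.4300 m

13.4300 m


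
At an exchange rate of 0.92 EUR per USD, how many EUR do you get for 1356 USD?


Amount × rate = 1356 × 0.92
= 1247.52 EUR

1247.52 EUR


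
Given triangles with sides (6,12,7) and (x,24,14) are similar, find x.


Scale factor = 24/12 = 2
Missing side = 6 × 2
= 12.0

12.0


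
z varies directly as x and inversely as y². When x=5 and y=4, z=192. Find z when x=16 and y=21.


z = k·x/y²
Solve for k using the known point: k = z·y²/x = 192×16/5 = 3072/5 = 614.4000
Now evaluate at x=16, y=21:
z = k × 16 / 441 = (3072 × 16) / (5 × 441) = 49152/2205
≈ 22.2912

22.2912


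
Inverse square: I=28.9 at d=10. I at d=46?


I₁d₁² = I₂d₂²
I₂ = I₁ × (d₁/d₂)²
= 28.9 × (10/46)²
= 28.9 × 100/2116
= 2890/2116
≈ 1.3658

1.3658


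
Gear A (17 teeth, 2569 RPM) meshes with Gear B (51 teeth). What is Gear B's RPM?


Gear ratio = 17:51 = 1:3
RPM_B = RPM_A × (teeth_A / teeth_B)
= 2569 × (17/51)
= 856.3 RPM

856.3 RPM


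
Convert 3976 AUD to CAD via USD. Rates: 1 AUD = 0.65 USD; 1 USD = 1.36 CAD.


Step 1: 3976 AUD × 0.65 = 2584.40 USD
Step 2: 2584.40 USD × 1.36 = 3514.78 CAD
Implied rate AUD→CAD = 0.65 × 1.36 = 0.8840
= 3514.78 CAD

3514.78 CAD


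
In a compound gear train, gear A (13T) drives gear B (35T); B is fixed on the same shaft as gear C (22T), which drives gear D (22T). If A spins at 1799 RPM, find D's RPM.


Stage 1: RPM_B = RPM_A × t_A/t_B = 1799 × 13/35 = 23387/35 = 668.20
B and C share a shaft → RPM_C = RPM_B
Stage 2: RPM_D = RPM_C × t_C/t_D = RPM_A × (t_A×t_C)/(t_B×t_D)
Overall ratio = (13×22)/(35×22) = 286/770
RPM_D = 1799 × 286/770 = 514514/770
= 668.20 RPM

668.20 RPM


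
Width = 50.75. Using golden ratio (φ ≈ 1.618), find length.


φ = (1 + √5) / 2 ≈ 1.618
Length = width × φ = 50.75 × 1.618 = 82.1135
≈ 82.11

82.11


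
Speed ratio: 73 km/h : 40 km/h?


Ratio = 73:40
GCD = 1
Simplified = 73:40
Time ratio (same distance) = 40:73
Speed ratio = 73:40

73:40


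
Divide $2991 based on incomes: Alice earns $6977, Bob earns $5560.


Total income = 6977 + 5560 = $12537
Alice: $2991 × 6977/12537 = $1664.53
Bob: $2991 × 5560/12537 = $1326.47
= Alice: $1664.53, Bob: $1326.47

Alice: $1664.53, Bob: $1326.47


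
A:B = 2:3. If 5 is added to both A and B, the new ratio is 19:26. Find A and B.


Let A = 2k, B = 3k.
(2k + 5) / (3k + 5) = 19/26
Cross-multiply: 26(2k + 5) = 19(3k + 5)
52k + 130 = 57k + 95
52k - 57k = 95 - 130
-5k = -35
k = -35/-5 = 7
A = 2×7 = 14, B = 3×7 = 21
= A = 14, B = 21

A = 14, B = 21


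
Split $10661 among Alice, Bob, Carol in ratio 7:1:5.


Total parts = 7 + 1 + 5 = 13
Alice: 10661 × 7/13 = 5740.54
Bob: 10661 × 1/13 = 820.08
Carol: 10661 × 5/13 = 4100.38
= Alice: $5740.54, Bob: $820.08, Carol: $4100.38

Alice: $5740.54, Bob: $820.08, Carol: $4100.38


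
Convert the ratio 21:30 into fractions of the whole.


Total parts = 21 + 30 = 51
First part: 21/51 = 7/17
Second part: 30/51 = 10/17
= 7/17 and 10/17

7/17 and 10/17


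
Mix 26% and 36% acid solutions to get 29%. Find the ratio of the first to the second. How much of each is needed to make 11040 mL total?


Let x parts of 26% mix with y parts of 36%.
26x + 36y = 29(x + y)
26x + 36y = 29x + 29y
x(26 - 29) = y(29 - 36)
x/y = (36 - 29)/(29 - 26) = 7/3
Simplify: 7:3
Total parts = 10; one part = 11040/10 = 1104.00 mL
26% solution: 7×1104.00 = 7728.00 mL
36% solution: 3×1104.00 = 3312.00 mL
= ratio 7:3; 7728.00 mL and 3312.00 mL

ratio 7:3; 7728.00 mL and 3312.00 mL


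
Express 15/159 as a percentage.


Percentage = (part / whole) × 100
= (15 / 159) × 100
≈ 9.43%

9.43%


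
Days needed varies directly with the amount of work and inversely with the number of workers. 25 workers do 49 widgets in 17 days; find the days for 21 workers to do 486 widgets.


Days ∝ work / workers, so d₂ = d₁ × (m₁/m₂) × (w₂/w₁)
Workers factor (inverse): 25/21 ≈ 1.1905
Work factor (direct): 486/49 ≈ 9.9184
d₂ = 17 × 25/21 × 486/49 = (17 × 25 × 486) / (21 × 49) = 206550/1029
≈ 200.73 days

200.73 days


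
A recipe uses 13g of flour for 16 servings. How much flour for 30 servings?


Direct proportion: y/x = constant
k = 13/16 = 0.8125
y₂ = k × 30 = 13 × 30 / 16 = 390/16
≈ 24.38

24.38


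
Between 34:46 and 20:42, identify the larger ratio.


34/46 = 0.7391
20/42 = 0.4762
0.7391 > 0.4762, so 34:46 is greater
= 34:46

34:46


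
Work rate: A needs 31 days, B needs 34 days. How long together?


Rate of A = 1/31 per day
Rate of B = 1/34 per day
Combined rate = 1/31 + 1/34 = 65/1054 ≈ 0.0617 per day
Days = 1 / combined rate = 1054/65
≈ 16.22 days

16.22 days


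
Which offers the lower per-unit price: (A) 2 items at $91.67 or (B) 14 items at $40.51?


Deal A: $91.67/2 = $45.8350/unit
Deal B: $40.51/14 = $2.8936/unit
B is cheaper per unit
= Deal B

Deal B


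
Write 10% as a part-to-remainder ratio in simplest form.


10% means 10 parts out of 100; remainder = 90
Part : remainder = 10:90
GCD = 10
= 1:9

1:9


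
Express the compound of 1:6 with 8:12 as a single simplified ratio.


Compound ratio = (1×8) : (6×12)
= 8:72
GCD = 8
= 1:9

1:9


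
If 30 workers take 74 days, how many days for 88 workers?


Inverse proportion: x × y = constant
k = 30 × 74 = 2220
y₂ = k / 88 = 2220 / 88
= 25.23

25.23


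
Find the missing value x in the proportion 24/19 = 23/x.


Cross multiply: 24 × x = 19 × 23
24x = 437
x = 437 / 24
= 18.21

18.21


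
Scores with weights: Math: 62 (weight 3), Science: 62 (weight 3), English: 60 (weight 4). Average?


Numerator = 62×3 + 62×3 + 60×4
= 186 + 186 + 240
= 612
Total weight = 10
Weighted avg = 612/10
= 61.20

61.20


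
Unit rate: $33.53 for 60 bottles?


Unit rate = total / quantity
= 33.53 / 60
= $0.56 per unit

$0.56 per unit


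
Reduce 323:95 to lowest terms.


GCD(323, 95) = 19
323/19 : 95/19
= 17:5

17:5


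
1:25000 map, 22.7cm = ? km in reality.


Real distance = map distance × scale
= 22.7cm × 25000
= 567500 cm = 5675.0 m
= 5.675 km

5.675 km


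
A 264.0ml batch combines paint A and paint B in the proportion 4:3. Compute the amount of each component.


Total parts = 4 + 3 = 7
paint A: 264.0 × 4/7 = 150.9ml
paint B: 264.0 × 3/7 = 113.1ml
= 150.9ml and 113.1ml

150.9ml and 113.1ml


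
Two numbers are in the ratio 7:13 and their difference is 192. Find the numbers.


Let A = 7k, B = 13k.
13k - 7k = 192
6k = 192 → k = 192/6 = 32
A = 7×32 = 224, B = 13×32 = 416
= A = 224, B = 416

A = 224, B = 416


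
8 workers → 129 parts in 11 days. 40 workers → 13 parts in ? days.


Days ∝ work / workers, so d₂ = d₁ × (m₁/m₂) × (w₂/w₁)
Workers factor (inverse): 8/40 = 0.2000
Work factor (direct): 13/129 ≈ 0.1008
d₂ = 11 × 8/40 × 13/129 = (11 × 8 × 13) / (40 × 129) = 1144/5160
≈ 0.22 days

0.22 days


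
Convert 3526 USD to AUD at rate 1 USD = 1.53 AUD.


Amount × rate = 3526 × 1.53
= 5394.78 AUD

5394.78 AUD


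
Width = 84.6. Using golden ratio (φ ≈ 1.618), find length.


φ = (1 + √5) / 2 ≈ 1.618
Length = width × φ = 84.6 × 1.618 = 136.8828
≈ 136.88

136.88


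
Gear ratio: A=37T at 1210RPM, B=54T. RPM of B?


Gear ratio = 37:54 = 37:54
RPM_B = RPM_A × (teeth_A / teeth_B)
= 1210 × (37/54)
= 829.1 RPM

829.1 RPM


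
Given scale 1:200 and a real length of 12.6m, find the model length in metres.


Model size = real / scale
= 12.6 / 200
= 0.0630 m

0.0630 m


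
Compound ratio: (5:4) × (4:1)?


Compound ratio = (5×4) : (4×1)
= 20:4
GCD = 4
= 5:1

5:1


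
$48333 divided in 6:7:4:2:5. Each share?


Total parts = 6 + 7 + 4 + 2 + 5 = 24
Part 1: 48333 × 6/24 = 12083.25
Part 2: 48333 × 7/24 = 14097.13
Part 3: 48333 × 4/24 = 8055.50
Part 4: 48333 × 2/24 = 4027.75
Part 5: 48333 × 5/24 = 10069.38
= Part 1: $12083.25, Part 2: $14097.13, Part 3: $8055.50, Part 4: $4027.75, Part 5: $10069.38

Part 1: $12083.25, Part 2: $14097.13, Part 3: $8055.50, Part 4: $4027.75, Part 5: $10069.38


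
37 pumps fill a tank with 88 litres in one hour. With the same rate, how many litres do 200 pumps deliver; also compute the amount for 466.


Direct proportion: y/x = constant
k = 88/37 ≈ 2.3784
y at x=200: k × 200 = 88 × 200 / 37 = 17600/37 ≈ 475.68
y at x=466: k × 466 = 88 × 466 / 37 = 41008/37 ≈ 1108.32
= 475.68 and 1108.32

475.68 and 1108.32


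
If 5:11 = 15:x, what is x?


Cross multiply: 5 × x = 11 × 15
5x = 165
x = 165 / 5
= 33.00

33.00


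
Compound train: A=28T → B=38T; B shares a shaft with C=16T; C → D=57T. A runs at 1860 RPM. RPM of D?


Stage 1: RPM_B = RPM_A × t_A/t_B = 1860 × 28/38 = 52080/38 ≈ 1370.53
B and C share a shaft → RPM_C = RPM_B
Stage 2: RPM_D = RPM_C × t_C/t_D = RPM_A × (t_A×t_C)/(t_B×t_D)
Overall ratio = (28×16)/(38×57) = 448/2166
RPM_D = 1860 × 448/2166 = 833280/2166
≈ 384.71 RPM

384.71 RPM


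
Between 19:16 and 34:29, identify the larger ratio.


19/16 = 1.1875
34/29 = 1.1724
1.1875 > 1.1724, so 19:16 is greater
= 19:16

19:16


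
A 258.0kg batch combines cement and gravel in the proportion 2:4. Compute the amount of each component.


Total parts = 2 + 4 = 6
cement: 258.0 × 2/6 = 86.0kg
gravel: 258.0 × 4/6 = 172.0kg
= 86.0kg and 172.0kg

86.0kg and 172.0kg


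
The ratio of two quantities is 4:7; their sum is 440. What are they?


Let A = 4k, B = 7k.
4k + 7k = 440
11k = 440 → k = 440/11 = 40
A = 4×40 = 160, B = 7×40 = 280
= A = 160, B = 280

A = 160, B = 280


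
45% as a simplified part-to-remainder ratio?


45% means 45 parts out of 100; remainder = 55
Part : remainder = 45:55
GCD = 5
= 9:11

9:11


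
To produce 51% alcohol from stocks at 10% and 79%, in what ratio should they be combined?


Let x parts of 10% mix with y parts of 79%.
10x + 79y = 51(x + y)
10x + 79y = 51x + 51y
x(10 - 51) = y(51 - 79)
x/y = (79 - 51)/(51 - 10) = 28/41
Simplify: 28:41
= 28:41

28:41


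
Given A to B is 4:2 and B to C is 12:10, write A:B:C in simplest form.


Match B: multiply A:B by 12 → 48:24
Multiply B:C by 2 → 24:20
Combined: 48:24:20
GCD = 4
= 12:6:5

12:6:5


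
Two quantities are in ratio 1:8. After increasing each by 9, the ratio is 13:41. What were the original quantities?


Let A = 1k, B = 8k.
(1k + 9) / (8k + 9) = 13/41
Cross-multiply: 41(1k + 9) = 13(8k + 9)
41k + 369 = 104k + 117
41k - 104k = 117 - 369
-63k = -252
k = -252/-63 = 4
A = 1×4 = 4, B = 8×4 = 32
= A = 4, B = 32

A = 4, B = 32


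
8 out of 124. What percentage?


Percentage = (part / whole) × 100
= (8 / 124) × 100
≈ 6.45%

6.45%


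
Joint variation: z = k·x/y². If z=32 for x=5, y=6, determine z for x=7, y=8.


z = k·x/y²
Solve for k using the known point: k = z·y²/x = 32×36/5 = 1152/5 = 230.4000
Now evaluate at x=7, y=8:
z = k × 7 / 64 = (1152 × 7) / (5 × 64) = 8064/320
= 25.2000

25.2000


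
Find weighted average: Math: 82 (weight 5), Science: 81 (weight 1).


Numerator = 82×5 + 81×1
= 410 + 81
= 491
Total weight = 6
Weighted avg = 491/6
= 81.83

81.83


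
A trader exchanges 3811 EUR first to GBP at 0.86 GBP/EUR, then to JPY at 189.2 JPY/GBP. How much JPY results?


Step 1: 3811 EUR × 0.86 = 3277.46 GBP
Step 2: 3277.46 GBP × 189.2 = 620095.43 JPY
Implied rate EUR→JPY = 0.86 × 189.2 = 162.7120
= 620095.43 JPY

620095.43 JPY


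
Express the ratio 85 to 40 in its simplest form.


GCD(85, 40) = 5
85/5 : 40/5
= 17:8

17:8


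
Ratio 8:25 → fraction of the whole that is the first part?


Total parts = 8 + 25 = 33
First part: 8/33 = 8/33
= 8/33

8/33


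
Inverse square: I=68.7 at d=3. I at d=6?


I₁d₁² = I₂d₂²
I₂ = I₁ × (d₁/d₂)²
= 68.7 × (3/6)²
= 68.7 × 9/36
= 618.3/36
= 17.1750

17.1750


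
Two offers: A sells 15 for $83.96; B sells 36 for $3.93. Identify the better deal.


Deal A: $83.96/15 = $5.5973/unit
Deal B: $3.93/36 = $0.1092/unit
B is cheaper per unit
= Deal B

Deal B


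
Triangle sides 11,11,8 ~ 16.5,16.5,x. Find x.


Scale factor = 16.5/11 = 1.5
Missing side = 8 × 1.5
= 12.0

12.0


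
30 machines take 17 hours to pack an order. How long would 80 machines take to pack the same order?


Inverse proportion: x × y = constant
k = 30 × 17 = 510
y₂ = k / 80 = 510 / 80
= 6.38

6.38


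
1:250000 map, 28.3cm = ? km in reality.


Real distance = map distance × scale
= 28.3cm × 250000
= 7075000 cm = 70750.0 m
= 70.750 km

70.750 km


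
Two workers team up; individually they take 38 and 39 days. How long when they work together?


Rate of A = 1/38 per day
Rate of B = 1/39 per day
Combined rate = 1/38 + 1/39 = 77/1482 ≈ 0.0520 per day
Days = 1 / combined rate = 1482/77
≈ 19.25 days

19.25 days


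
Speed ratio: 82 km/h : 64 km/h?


Ratio = 82:64
GCD = 2
Simplified = 41:32
Time ratio (same distance) = 32:41
Speed ratio = 41:32

41:32


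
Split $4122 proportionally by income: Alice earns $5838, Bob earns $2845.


Total income = 5838 + 2845 = $8683
Alice: $4122 × 5838/8683 = $2771.42
Bob: $4122 × 2845/8683 = $1350.58
= Alice: $2771.42, Bob: $1350.58

Alice: $2771.42, Bob: $1350.58


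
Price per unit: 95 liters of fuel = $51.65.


Unit rate = total / quantity
= 51.65 / 95
= $0.54 per unit

$0.54 per unit


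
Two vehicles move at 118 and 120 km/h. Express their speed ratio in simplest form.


Ratio = 118:120
GCD = 2
Simplified = 59:60
Time ratio (same distance) = 60:59
Speed ratio = 59:60

59:60


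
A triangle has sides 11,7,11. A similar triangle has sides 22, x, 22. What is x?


Scale factor = 22/11 = 2
Missing side = 7 × 2
= 14.0

14.0


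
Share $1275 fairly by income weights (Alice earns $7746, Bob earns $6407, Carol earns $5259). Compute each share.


Total income = 7746 + 6407 + 5259 = $19412
Alice: $1275 × 7746/19412 = $508.77
Bob: $1275 × 6407/19412 = $420.82
Carol: $1275 × 5259/19412 = $345.42
= Alice: $508.77, Bob: $420.82, Carol: $345.42

Alice: $508.77, Bob: $420.82, Carol: $345.42


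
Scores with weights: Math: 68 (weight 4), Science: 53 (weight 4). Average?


Numerator = 68×4 + 53×4
= 272 + 212
= 484
Total weight = 8
Weighted avg = 484/8
= 60.50

60.50


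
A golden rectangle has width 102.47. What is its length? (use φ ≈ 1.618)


φ = (1 + √5) / 2 ≈ 1.618
Length = width × φ = 102.47 × 1.618 = 165.79646
≈ 165.80

165.80


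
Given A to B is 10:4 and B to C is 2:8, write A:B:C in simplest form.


Match B: multiply A:B by 2 → 20:8
Multiply B:C by 4 → 8:32
Combined: 20:8:32
GCD = 4
= 5:2:8

5:2:8


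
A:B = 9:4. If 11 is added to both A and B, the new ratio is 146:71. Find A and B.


Let A = 9k, B = 4k.
(9k + 11) / (4k + 11) = 146/71
Cross-multiply: 71(9k + 11) = 146(4k + 11)
639k + 781 = 584k + 1606
639k - 584k = 1606 - 781
55k = 825
k = 825/55 = 15
A = 9×15 = 135, B = 4×15 = 60
= A = 135, B = 60

A = 135, B = 60


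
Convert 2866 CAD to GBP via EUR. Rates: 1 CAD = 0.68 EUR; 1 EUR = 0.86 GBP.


Step 1: 2866 CAD × 0.68 = 1948.88 EUR
Step 2: 1948.88 EUR × 0.86 = 1676.04 GBP
Implied rate CAD→GBP = 0.68 × 0.86 = 0.5848
= 1676.04 GBP

1676.04 GBP


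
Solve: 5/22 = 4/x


Cross multiply: 5 × x = 22 × 4
5x = 88
x = 88 / 5
= 17.60

17.60


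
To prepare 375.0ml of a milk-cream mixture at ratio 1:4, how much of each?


Total parts = 1 + 4 = 5
milk: 375.0 × 1/5 = 75.0ml
cream: 375.0 × 4/5 = 300.0ml
= 75.0ml and 300.0ml

75.0ml and 300.0ml


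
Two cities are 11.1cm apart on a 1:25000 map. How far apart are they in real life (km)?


Real distance = map distance × scale
= 11.1cm × 25000
= 277500 cm = 2775.0 m
= 2.775 km

2.775 km


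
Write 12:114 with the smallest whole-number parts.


GCD(12, 114) = 6
12/6 : 114/6
= 2:19

2:19


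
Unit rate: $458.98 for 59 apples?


Unit rate = total / quantity
= 458.98 / 59
= $7.78 per unit

$7.78 per unit


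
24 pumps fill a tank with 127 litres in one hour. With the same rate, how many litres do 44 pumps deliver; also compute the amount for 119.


Direct proportion: y/x = constant
k = 127/24 ≈ 5.2917
y at x=44: k × 44 = 127 × 44 / 24 = 5588/24 ≈ 232.83
y at x=119: k × 119 = 127 × 119 / 24 = 15113/24 ≈ 629.71
= 232.83 and 629.71

232.83 and 629.71


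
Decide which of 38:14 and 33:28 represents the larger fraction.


38/14 = 2.7143
33/28 = 1.1786
2.7143 > 1.1786, so 38:14 is greater
= 38:14

38:14


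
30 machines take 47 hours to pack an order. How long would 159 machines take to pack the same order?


Inverse proportion: x × y = constant
k = 30 × 47 = 1410
y₂ = k / 159 = 1410 / 159
= 8.87

8.87


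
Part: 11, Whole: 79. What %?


Percentage = (part / whole) × 100
= (11 / 79) × 100
≈ 13.92%

13.92%


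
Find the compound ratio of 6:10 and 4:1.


Compound ratio = (6×4) : (10×1)
= 24:10
GCD = 2
= 12:5

12:5


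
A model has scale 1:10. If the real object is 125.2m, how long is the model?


Model size = real / scale
= 125.2 / 10
= 12.5200 m

12.5200 m


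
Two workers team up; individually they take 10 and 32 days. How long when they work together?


Rate of A = 1/10 per day
Rate of B = 1/32 per day
Combined rate = 1/10 + 1/32 = 42/320 ≈ 0.1313 per day
Days = 1 / combined rate = 320/42
≈ 7.62 days

7.62 days


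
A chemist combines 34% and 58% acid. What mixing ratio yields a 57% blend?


Let x parts of 34% mix with y parts of 58%.
34x + 58y = 57(x + y)
34x + 58y = 57x + 57y
x(34 - 57) = y(57 - 58)
x/y = (58 - 57)/(57 - 34) = 1/23
Simplify: 1:23
= 1:23

1:23


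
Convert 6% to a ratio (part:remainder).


6% means 6 parts out of 100; remainder = 94
Part : remainder = 6:94
GCD = 2
= 3:47

3:47


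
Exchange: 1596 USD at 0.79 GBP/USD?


Amount × rate = 1596 × 0.79
= 1260.84 GBP

1260.84 GBP


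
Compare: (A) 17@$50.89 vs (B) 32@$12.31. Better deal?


Deal A: $50.89/17 = $2.9935/unit
Deal B: $12.31/32 = $0.3847/unit
B is cheaper per unit
= Deal B

Deal B


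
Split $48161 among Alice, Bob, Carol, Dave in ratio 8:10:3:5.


Total parts = 8 + 10 + 3 + 5 = 26
Alice: 48161 × 8/26 = 14818.77
Bob: 48161 × 10/26 = 18523.46
Carol: 48161 × 3/26 = 5557.04
Dave: 48161 × 5/26 = 9261.73
= Alice: $14818.77, Bob: $18523.46, Carol: $5557.04, Dave: $9261.73

Alice: $14818.77, Bob: $18523.46, Carol: $5557.04, Dave: $9261.73


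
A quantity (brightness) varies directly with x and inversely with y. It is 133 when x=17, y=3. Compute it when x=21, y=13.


z = k·x/y
Solve for k using the known point: k = z·y/x = 133×3/17 = 399/17 ≈ 23.4706
Now evaluate at x=21, y=13:
z = k × 21 / 13 = (399 × 21) / (17 × 13) = 8379/221
≈ 37.9140

37.9140


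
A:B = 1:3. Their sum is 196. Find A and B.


Let A = 1k, B = 3k.
1k + 3k = 196
4k = 196 → k = 196/4 = 49
A = 1×49 = 49, B = 3×49 = 147
= A = 49, B = 147

A = 49, B = 147


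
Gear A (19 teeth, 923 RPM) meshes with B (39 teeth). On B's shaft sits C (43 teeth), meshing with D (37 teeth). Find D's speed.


Stage 1: RPM_B = RPM_A × t_A/t_B = 923 × 19/39 = 17537/39 ≈ 449.67
B and C share a shaft → RPM_C = RPM_B
Stage 2: RPM_D = RPM_C × t_C/t_D = RPM_A × (t_A×t_C)/(t_B×t_D)
Overall ratio = (19×43)/(39×37) = 817/1443
RPM_D = 923 × 817/1443 = 754091/1443
≈ 522.59 RPM

522.59 RPM


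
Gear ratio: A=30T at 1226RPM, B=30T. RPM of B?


Gear ratio = 30:30 = 1:1
RPM_B = RPM_A × (teeth_A / teeth_B)
= 1226 × (30/30)
= 1226.0 RPM

1226.0 RPM


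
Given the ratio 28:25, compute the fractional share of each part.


Total parts = 28 + 25 = 53
First part: 28/53 = 28/53
Second part: 25/53 = 25/53
= 28/53 and 25/53

28/53 and 25/53


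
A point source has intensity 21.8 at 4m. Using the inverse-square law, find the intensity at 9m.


I₁d₁² = I₂d₂²
I₂ = I₁ × (d₁/d₂)²
= 21.8 × (4/9)²
= 21.8 × 16/81
= 348.8/81
≈ 4.3062

4.3062


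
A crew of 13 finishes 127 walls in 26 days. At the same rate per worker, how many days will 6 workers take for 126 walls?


Days ∝ work / workers, so d₂ = d₁ × (m₁/m₂) × (w₂/w₁)
Workers factor (inverse): 13/6 ≈ 2.1667
Work factor (direct): 126/127 ≈ 0.9921
d₂ = 26 × 13/6 × 126/127 = (26 × 13 × 126) / (6 × 127) = 42588/762
≈ 55.89 days

55.89 days


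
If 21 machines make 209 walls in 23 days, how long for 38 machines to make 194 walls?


Days ∝ work / workers, so d₂ = d₁ × (m₁/m₂) × (w₂/w₁)
Workers factor (inverse): 21/38 ≈ 0.5526
Work factor (direct): 194/209 ≈ 0.9282
d₂ = 23 × 21/38 × 194/209 = (23 × 21 × 194) / (38 × 209) = 93702/7942
≈ 11.80 days

11.80 days


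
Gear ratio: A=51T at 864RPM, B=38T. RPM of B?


Gear ratio = 51:38 = 51:38
RPM_B = RPM_A × (teeth_A / teeth_B)
= 864 × (51/38)
= 1159.6 RPM

1159.6 RPM


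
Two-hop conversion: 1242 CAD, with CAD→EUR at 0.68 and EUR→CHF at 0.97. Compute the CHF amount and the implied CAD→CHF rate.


Step 1: 1242 CAD × 0.68 = 844.56 EUR
Step 2: 844.56 EUR × 0.97 = 819.22 CHF
Implied rate CAD→CHF = 0.68 × 0.97 = 0.6596
= 819.22 CHF; implied rate 0.6596 CHF/CAD

819.22 CHF; implied rate 0.6596 CHF/CAD


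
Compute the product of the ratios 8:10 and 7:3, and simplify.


Compound ratio = (8×7) : (10×3)
= 56:30
GCD = 2
= 28:15

28:15


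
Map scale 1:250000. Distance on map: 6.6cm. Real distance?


Real distance = map distance × scale
= 6.6cm × 250000
= 1650000 cm = 16500.0 m
= 16.500 km

16.500 km


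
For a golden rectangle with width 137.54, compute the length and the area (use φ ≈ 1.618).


φ = (1 + √5) / 2 ≈ 1.618
Length = width × φ = 137.54 × 1.618 = 222.53972
≈ 222.54
Area = width × length = 137.54 × 222.53972 = 30608.1130888 ≈ 30608.11
= Length: 222.54, Area: 30608.11

Length: 222.54, Area: 30608.11


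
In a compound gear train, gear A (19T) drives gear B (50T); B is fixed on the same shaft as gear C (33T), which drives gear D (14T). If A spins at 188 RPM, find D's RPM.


Stage 1: RPM_B = RPM_A × t_A/t_B = 188 × 19/50 = 3572/50 = 71.44
B and C share a shaft → RPM_C = RPM_B
Stage 2: RPM_D = RPM_C × t_C/t_D = RPM_A × (t_A×t_C)/(t_B×t_D)
Overall ratio = (19×33)/(50×14) = 627/700
RPM_D = 188 × 627/700 = 117876/700
≈ 168.39 RPM

168.39 RPM


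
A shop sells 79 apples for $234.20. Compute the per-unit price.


Unit rate = total / quantity
= 234.20 / 79
= $2.96 per unit

$2.96 per unit


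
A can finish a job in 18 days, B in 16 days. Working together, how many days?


Rate of A = 1/18 per day
Rate of B = 1/16 per day
Combined rate = 1/18 + 1/16 = 34/288 ≈ 0.1181 per day
Days = 1 / combined rate = 288/34
≈ 8.47 days

8.47 days


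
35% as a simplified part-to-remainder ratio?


35% means 35 parts out of 100; remainder = 65
Part : remainder = 35:65
GCD = 5
= 7:13

7:13


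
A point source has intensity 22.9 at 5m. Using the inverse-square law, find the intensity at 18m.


I₁d₁² = I₂d₂²
I₂ = I₁ × (d₁/d₂)²
= 22.9 × (5/18)²
= 22.9 × 25/324
= 572.5/324
≈ 1.7670

1.7670


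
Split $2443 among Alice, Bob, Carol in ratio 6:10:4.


Total parts = 6 + 10 + 4 = 20
Alice: 2443 × 6/20 = 732.90
Bob: 2443 × 10/20 = 1221.50
Carol: 2443 × 4/20 = 488.60
= Alice: $732.90, Bob: $1221.50, Carol: $488.60

Alice: $732.90, Bob: $1221.50, Carol: $488.60


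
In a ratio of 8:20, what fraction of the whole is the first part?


Total parts = 8 + 20 = 28
First part: 8/28 = 2/7
= 2/7

2/7


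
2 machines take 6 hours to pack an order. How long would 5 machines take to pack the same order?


Inverse proportion: x × y = constant
k = 2 × 6 = 12
y₂ = k / 5 = 12 / 5
= 2.40

2.40


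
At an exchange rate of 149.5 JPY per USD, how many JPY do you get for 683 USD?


Amount × rate = 683 × 149.5
= 102108.50 JPY

102108.50 JPY


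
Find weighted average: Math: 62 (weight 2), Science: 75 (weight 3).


Numerator = 62×2 + 75×3
= 124 + 225
= 349
Total weight = 5
Weighted avg = 349/5
= 69.80

69.80


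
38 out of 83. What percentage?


Percentage = (part / whole) × 100
= (38 / 83) × 100
≈ 45.78%

45.78%


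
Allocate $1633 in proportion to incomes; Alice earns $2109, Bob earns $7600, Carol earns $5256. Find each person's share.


Total income = 2109 + 7600 + 5256 = $14965
Alice: $1633 × 2109/14965 = $230.14
Bob: $1633 × 7600/14965 = $829.32
Carol: $1633 × 5256/14965 = $573.54
= Alice: $230.14, Bob: $829.32, Carol: $573.54

Alice: $230.14, Bob: $829.32, Carol: $573.54


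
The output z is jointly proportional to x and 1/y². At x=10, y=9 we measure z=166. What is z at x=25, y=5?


z = k·x/y²
Solve for k using the known point: k = z·y²/x = 166×81/10 = 13446/10 = 1344.6000
Now evaluate at x=25, y=5:
z = k × 25 / 25 = (13446 × 25) / (10 × 25) = 336150/250
= 1344.6000

1344.6000


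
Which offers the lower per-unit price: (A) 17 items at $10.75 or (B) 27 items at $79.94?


Deal A: $10.75/17 = $0.6324/unit
Deal B: $79.94/27 = $2.9607/unit
A is cheaper per unit
= Deal A

Deal A


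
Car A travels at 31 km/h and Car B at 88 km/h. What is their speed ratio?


Ratio = 31:88
GCD = 1
Simplified = 31:88
Time ratio (same distance) = 88:31
Speed ratio = 31:88

31:88


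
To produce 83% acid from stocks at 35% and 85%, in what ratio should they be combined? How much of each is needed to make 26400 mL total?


Let x parts of 35% mix with y parts of 85%.
35x + 85y = 83(x + y)
35x + 85y = 83x + 83y
x(35 - 83) = y(83 - 85)
x/y = (85 - 83)/(83 - 35) = 2/48
Simplify: 1:24
Total parts = 25; one part = 26400/25 = 1056.00 mL
35% solution: 1×1056.00 = 1056.00 mL
85% solution: 24×1056.00 = 25344.00 mL
= ratio 1:24; 1056.00 mL and 25344.00 mL

ratio 1:24; 1056.00 mL and 25344.00 mL


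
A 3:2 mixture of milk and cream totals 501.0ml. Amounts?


Total parts = 3 + 2 = 5
milk: 501.0 × 3/5 = 300.6ml
cream: 501.0 × 2/5 = 200.4ml
= 300.6ml and 200.4ml

300.6ml and 200.4ml


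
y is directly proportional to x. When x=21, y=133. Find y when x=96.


Direct proportion: y/x = constant
k = 133/21 ≈ 6.3333
y₂ = k × 96 = 133 × 96 / 21 = 12768/21
= 608.00

608.00


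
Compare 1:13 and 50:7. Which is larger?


1/13 = 0.0769
50/7 = 7.1429
0.0769 < 7.1429, so 1:13 is less
= 50:7

50:7


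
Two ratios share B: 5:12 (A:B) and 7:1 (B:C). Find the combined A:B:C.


Match B: multiply A:B by 7 → 35:84
Multiply B:C by 12 → 84:12
Combined: 35:84:12
GCD = 1
= 35:84:12

35:84:12


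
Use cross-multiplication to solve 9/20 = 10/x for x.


Cross multiply: 9 × x = 20 × 10
9x = 200
x = 200 / 9
= 22.22

22.22


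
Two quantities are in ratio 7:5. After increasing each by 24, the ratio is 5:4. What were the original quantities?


Let A = 7k, B = 5k.
(7k + 24) / (5k + 24) = 5/4
Cross-multiply: 4(7k + 24) = 5(5k + 24)
28k + 96 = 25k + 120
28k - 25k = 120 - 96
3k = 24
k = 24/3 = 8
A = 7×8 = 56, B = 5×8 = 40
= A = 56, B = 40

A = 56, B = 40


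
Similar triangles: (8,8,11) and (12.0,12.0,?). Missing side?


Scale factor = 12.0/8 = 1.5
Missing side = 11 × 1.5
= 16.5

16.5


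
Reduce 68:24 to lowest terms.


GCD(68, 24) = 4
68/4 : 24/4
= 17:6

17:6


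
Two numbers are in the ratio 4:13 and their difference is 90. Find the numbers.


Let A = 4k, B = 13k.
13k - 4k = 90
9k = 90 → k = 90/9 = 10
A = 4×10 = 40, B = 13×10 = 130
= A = 40, B = 130

A = 40, B = 130


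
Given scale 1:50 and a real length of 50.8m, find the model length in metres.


Model size = real / scale
= 50.8 / 50
= 1.0160 m

1.0160 m


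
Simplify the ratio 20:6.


GCD(20, 6) = 2
20/2 : 6/2
= 10:3

10:3


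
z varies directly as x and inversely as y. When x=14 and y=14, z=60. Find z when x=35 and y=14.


z = k·x/y
Solve for k using the known point: k = z·y/x = 60×14/14 = 840/14 = 60.0000
Now evaluate at x=35, y=14:
z = k × 35 / 14 = (840 × 35) / (14 × 14) = 29400/196
= 150.0000

150.0000


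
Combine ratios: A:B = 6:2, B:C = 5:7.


Match B: multiply A:B by 5 → 30:10
Multiply B:C by 2 → 10:14
Combined: 30:10:14
GCD = 2
= 15:5:7

15:5:7


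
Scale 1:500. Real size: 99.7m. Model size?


Model size = real / scale
= 99.7 / 500
= 0.1994 m

0.1994 m


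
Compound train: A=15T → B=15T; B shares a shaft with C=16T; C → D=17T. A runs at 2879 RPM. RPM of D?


Stage 1: RPM_B = RPM_A × t_A/t_B = 2879 × 15/15 = 43185/15 = 2879.00
B and C share a shaft → RPM_C = RPM_B
Stage 2: RPM_D = RPM_C × t_C/t_D = RPM_A × (t_A×t_C)/(t_B×t_D)
Overall ratio = (15×16)/(15×17) = 240/255
RPM_D = 2879 × 240/255 = 690960/255
≈ 2709.65 RPM

2709.65 RPM


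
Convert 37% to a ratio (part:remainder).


37% means 37 parts out of 100; remainder = 63
Part : remainder = 37:63
GCD = 1
= 37:63

37:63


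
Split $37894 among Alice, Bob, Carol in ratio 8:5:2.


Total parts = 8 + 5 + 2 = 15
Alice: 37894 × 8/15 = 20210.13
Bob: 37894 × 5/15 = 12631.33
Carol: 37894 × 2/15 = 5052.53
= Alice: $20210.13, Bob: $12631.33, Carol: $5052.53

Alice: $20210.13, Bob: $12631.33, Carol: $5052.53


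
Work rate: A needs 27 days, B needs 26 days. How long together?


Rate of A = 1/27 per day
Rate of B = 1/26 per day
Combined rate = 1/27 + 1/26 = 53/702 ≈ 0.0755 per day
Days = 1 / combined rate = 702/53
≈ 13.25 days

13.25 days


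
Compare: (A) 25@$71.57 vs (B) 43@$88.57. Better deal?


Deal A: $71.57/25 = $2.8628/unit
Deal B: $88.57/43 = $2.0598/unit
B is cheaper per unit
= Deal B

Deal B


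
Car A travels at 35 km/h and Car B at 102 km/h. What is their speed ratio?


Ratio = 35:102
GCD = 1
Simplified = 35:102
Time ratio (same distance) = 102:35
Speed ratio = 35:102

35:102


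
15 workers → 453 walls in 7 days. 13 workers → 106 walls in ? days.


Days ∝ work / workers, so d₂ = d₁ × (m₁/m₂) × (w₂/w₁)
Workers factor (inverse): 15/13 ≈ 1.1538
Work factor (direct): 106/453 ≈ 0.2340
d₂ = 7 × 15/13 × 106/453 = (7 × 15 × 106) / (13 × 453) = 11130/5889
≈ 1.89 days

1.89 days


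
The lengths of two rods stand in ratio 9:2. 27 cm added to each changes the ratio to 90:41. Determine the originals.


Let A = 9k, B = 2k.
(9k + 27) / (2k + 27) = 90/41
Cross-multiply: 41(9k + 27) = 90(2k + 27)
369k + 1107 = 180k + 2430
369k - 180k = 2430 - 1107
189k = 1323
k = 1323/189 = 7
A = 9×7 = 63, B = 2×7 = 14
= A = 63, B = 14

A = 63, B = 14


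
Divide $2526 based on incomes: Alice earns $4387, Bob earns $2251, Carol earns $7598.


Total income = 4387 + 2251 + 7598 = $14236
Alice: $2526 × 4387/14236 = $778.42
Bob: $2526 × 2251/14236 = $399.41
Carol: $2526 × 7598/14236 = $1348.17
= Alice: $778.42, Bob: $399.41, Carol: $1348.17

Alice: $778.42, Bob: $399.41, Carol: $1348.17


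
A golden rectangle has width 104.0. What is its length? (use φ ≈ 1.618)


φ = (1 + √5) / 2 ≈ 1.618
Length = width × φ = 104.0 × 1.618 = 168.272
≈ 168.27

168.27


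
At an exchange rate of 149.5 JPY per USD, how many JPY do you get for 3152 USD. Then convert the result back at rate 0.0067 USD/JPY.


Amount × rate = 3152 × 149.5 = 471224.00 JPY
Round-trip: 471224.00 × 0.0067 = 3157.20 USD
= 471224.00 JPY, then 3157.20 USD

471224.00 JPY, then 3157.20 USD


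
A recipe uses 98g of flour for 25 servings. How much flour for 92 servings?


Direct proportion: y/x = constant
k = 98/25 = 3.9200
y₂ = k × 92 = 98 × 92 / 25 = 9016/25
= 360.64

360.64


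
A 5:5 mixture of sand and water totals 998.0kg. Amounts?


Total parts = 5 + 5 = 10
sand: 998.0 × 5/10 = 499.0kg
water: 998.0 × 5/10 = 499.0kg
= 499.0kg and 499.0kg

499.0kg and 499.0kg


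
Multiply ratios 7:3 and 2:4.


Compound ratio = (7×2) : (3×4)
= 14:12
GCD = 2
= 7:6

7:6


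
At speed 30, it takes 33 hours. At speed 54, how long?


Inverse proportion: x × y = constant
k = 30 × 33 = 990
y₂ = k / 54 = 990 / 54
= 18.33

18.33


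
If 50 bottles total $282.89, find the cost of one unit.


Unit rate = total / quantity
= 282.89 / 50
= $5.66 per unit

$5.66 per unit


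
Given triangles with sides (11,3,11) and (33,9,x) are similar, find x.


Scale factor = 33/11 = 3
Missing side = 11 × 3
= 33.0

33.0


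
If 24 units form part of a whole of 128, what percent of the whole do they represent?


Percentage = (part / whole) × 100
= (24 / 128) × 100
= 18.75%

18.75%


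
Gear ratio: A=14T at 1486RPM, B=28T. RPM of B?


Gear ratio = 14:28 = 1:2
RPM_B = RPM_A × (teeth_A / teeth_B)
= 1486 × (14/28)
= 743.0 RPM

743.0 RPM


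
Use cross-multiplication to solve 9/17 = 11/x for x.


Cross multiply: 9 × x = 17 × 11
9x = 187
x = 187 / 9
= 20.78

20.78


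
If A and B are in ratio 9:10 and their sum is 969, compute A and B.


Let A = 9k, B = 10k.
9k + 10k = 969
19k = 969 → k = 969/19 = 51
A = 9×51 = 459, B = 10×51 = 510
= A = 459, B = 510

A = 459, B = 510
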